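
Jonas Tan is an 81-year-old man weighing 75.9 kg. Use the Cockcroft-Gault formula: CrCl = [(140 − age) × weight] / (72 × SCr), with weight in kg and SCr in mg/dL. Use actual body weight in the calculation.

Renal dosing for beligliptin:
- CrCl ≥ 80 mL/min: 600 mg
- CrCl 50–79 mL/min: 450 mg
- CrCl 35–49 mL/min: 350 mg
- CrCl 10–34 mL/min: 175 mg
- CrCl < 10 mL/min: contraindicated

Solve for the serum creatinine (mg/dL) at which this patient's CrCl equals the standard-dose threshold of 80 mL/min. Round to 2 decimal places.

0.78 mg/dL

Standard dose requires CrCl ≥ 80 mL/min.
Set (140 − 81) × 75.9 / (72 × SCr) = 80
SCr = (140 − 81) × 75.9 / (72 × 80) = 0.777 mg/dL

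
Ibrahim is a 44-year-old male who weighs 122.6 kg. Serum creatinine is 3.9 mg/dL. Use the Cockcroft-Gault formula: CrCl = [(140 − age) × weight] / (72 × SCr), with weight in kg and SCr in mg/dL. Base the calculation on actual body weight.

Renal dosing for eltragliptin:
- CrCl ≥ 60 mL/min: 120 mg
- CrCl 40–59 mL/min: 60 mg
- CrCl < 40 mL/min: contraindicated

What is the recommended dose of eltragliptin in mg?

CrCl = (140 − 44) × 122.6 / (72 × 3.9) = 11769.6 / 280.80 ≈ 41.9 mL/min
CrCl ≈ 42 mL/min → bracket 40–59 mL/min.
Dose for this bracket: 60 mg.

60 mg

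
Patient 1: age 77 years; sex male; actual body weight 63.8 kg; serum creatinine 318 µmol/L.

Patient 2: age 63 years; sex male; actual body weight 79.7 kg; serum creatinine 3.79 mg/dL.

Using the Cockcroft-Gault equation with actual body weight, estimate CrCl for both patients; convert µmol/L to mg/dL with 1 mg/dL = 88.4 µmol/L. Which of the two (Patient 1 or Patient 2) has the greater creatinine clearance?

Patient 2

Patient 1: SCr = 318 / 88.4 = 3.597 mg/dL
Patient 1: CrCl = (140 − 77) × 63.8 / (72 × 3.597) = 4019.4 / 258.98 ≈ 15.5 mL/min
Patient 2: CrCl = (140 − 63) × 79.7 / (72 × 3.79) = 6136.9 / 272.88 ≈ 22.5 mL/min
15.5 vs 22.5 mL/min → Patient 2 is higher.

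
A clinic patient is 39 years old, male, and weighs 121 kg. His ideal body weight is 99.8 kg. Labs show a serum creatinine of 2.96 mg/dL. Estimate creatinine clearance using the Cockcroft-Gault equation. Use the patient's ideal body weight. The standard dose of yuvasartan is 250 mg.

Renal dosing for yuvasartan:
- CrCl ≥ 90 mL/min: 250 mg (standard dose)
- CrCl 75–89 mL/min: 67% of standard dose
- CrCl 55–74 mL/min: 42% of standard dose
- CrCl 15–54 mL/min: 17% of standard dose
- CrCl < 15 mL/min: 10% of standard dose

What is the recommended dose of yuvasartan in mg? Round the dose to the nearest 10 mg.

40 mg

CrCl = (140 − 39) × 99.8 / (72 × 2.96) = 10079.8 / 213.12 ≈ 47.3 mL/min
CrCl ≈ 47 mL/min → bracket 15–54 mL/min.
17% of 250 mg = 42.5 mg → 40 mg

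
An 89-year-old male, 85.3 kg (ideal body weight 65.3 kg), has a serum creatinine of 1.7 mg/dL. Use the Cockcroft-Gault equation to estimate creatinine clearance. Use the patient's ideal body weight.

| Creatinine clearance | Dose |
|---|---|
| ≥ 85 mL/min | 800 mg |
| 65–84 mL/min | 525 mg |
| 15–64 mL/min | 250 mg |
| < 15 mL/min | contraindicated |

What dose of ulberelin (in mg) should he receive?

250 mg

CrCl = (140 − 89) × 65.3 / (72 × 1.7) = 3330.3 / 122.40 ≈ 27.2 mL/min
CrCl ≈ 27 mL/min → bracket 15–64 mL/min.
Dose for this bracket: 250 mg.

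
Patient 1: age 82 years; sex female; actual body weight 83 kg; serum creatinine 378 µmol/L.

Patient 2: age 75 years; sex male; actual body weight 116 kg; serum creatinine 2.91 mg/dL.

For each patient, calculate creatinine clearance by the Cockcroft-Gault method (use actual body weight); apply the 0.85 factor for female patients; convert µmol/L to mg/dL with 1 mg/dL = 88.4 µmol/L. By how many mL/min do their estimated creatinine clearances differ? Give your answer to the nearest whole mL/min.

Patient 1: SCr = 378 / 88.4 = 4.276 mg/dL
Patient 1: CrCl = (140 − 82) × 83 / (72 × 4.276) × 0.85 = 4814.0 / 307.87 × 0.85 ≈ 13.3 mL/min
Patient 2: CrCl = (140 − 75) × 116 / (72 × 2.91) = 7540.0 / 209.52 ≈ 36.0 mL/min
|13.3 − 36.0| = 22.7 mL/min

23 mL/min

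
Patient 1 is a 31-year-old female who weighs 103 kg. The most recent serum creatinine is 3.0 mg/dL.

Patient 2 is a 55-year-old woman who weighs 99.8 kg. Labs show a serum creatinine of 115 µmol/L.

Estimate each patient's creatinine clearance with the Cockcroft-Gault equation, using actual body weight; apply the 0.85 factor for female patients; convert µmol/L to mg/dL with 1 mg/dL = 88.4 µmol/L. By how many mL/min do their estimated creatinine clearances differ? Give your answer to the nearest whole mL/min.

Patient 1: CrCl = (140 − 31) × 103 / (72 × 3) × 0.85 = 11227.0 / 216.00 × 0.85 ≈ 44.2 mL/min
Patient 2: SCr = 115 / 88.4 = 1.301 mg/dL
Patient 2: CrCl = (140 − 55) × 99.8 / (72 × 1.301) × 0.85 = 8483.0 / 93.67 × 0.85 ≈ 77.0 mL/min
|44.2 − 77.0| = 32.8 mL/min

33 mL/min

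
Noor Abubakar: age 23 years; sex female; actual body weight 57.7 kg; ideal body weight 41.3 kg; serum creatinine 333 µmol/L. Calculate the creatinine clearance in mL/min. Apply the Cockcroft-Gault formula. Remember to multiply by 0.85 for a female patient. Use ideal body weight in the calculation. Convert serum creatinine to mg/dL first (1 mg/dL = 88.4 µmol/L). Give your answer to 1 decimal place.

15.1 mL/min

SCr = 333 / 88.4 = 3.767 mg/dL
CrCl = (140 − 23) × 41.3 / (72 × 3.767) × 0.85 = 4832.1 / 271.22 × 0.85 ≈ 15.1 mL/min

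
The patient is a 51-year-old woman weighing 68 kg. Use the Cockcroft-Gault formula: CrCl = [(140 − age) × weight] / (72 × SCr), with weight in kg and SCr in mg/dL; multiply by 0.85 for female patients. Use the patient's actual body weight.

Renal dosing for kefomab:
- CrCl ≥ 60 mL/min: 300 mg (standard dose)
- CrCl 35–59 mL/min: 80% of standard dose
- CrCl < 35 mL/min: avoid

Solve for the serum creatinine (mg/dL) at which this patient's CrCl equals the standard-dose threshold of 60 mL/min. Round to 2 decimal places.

Standard dose requires CrCl ≥ 60 mL/min.
Set (140 − 51) × 68 × 0.85 / (72 × SCr) = 60
SCr = (140 − 51) × 68 × 0.85 / (72 × 60) = 1.191 mg/dL

1.19 mg/dL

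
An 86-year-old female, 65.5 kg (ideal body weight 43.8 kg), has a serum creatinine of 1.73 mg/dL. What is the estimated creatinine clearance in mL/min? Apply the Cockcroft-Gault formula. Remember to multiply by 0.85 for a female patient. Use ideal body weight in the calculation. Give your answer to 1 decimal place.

CrCl = (140 − 86) × 43.8 / (72 × 1.73) × 0.85 = 2365.2 / 124.56 × 0.85 ≈ 16.1 mL/min

16.1 mL/min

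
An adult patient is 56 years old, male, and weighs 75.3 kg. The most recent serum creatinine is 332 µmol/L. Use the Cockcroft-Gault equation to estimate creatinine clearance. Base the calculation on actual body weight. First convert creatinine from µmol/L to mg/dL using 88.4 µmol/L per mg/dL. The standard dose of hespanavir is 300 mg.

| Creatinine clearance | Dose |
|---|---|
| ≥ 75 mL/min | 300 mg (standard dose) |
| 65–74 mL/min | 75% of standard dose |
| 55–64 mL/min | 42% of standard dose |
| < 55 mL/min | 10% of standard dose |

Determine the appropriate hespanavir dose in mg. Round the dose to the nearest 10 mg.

SCr = 332 / 88.4 = 3.756 mg/dL
CrCl = (140 − 56) × 75.3 / (72 × 3.756) = 6325.2 / 270.43 ≈ 23.4 mL/min
CrCl ≈ 23 mL/min → bracket < 55 mL/min.
10% of 300 mg = 30 mg

30 mg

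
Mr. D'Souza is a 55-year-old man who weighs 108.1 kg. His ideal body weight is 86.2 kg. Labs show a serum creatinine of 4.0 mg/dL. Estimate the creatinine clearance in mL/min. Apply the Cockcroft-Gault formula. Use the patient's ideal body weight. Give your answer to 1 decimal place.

25.4 mL/min

CrCl = (140 − 55) × 86.2 / (72 × 4) = 7327.0 / 288.00 ≈ 25.4 mL/min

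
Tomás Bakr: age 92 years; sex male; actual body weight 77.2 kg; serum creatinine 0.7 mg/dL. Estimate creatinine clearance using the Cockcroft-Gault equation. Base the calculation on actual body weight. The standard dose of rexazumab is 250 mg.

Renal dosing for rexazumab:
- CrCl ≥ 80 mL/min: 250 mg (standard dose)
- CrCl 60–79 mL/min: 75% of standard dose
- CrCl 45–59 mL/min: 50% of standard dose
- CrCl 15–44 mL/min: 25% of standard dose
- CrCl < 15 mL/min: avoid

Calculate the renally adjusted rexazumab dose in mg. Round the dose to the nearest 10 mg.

CrCl = (140 − 92) × 77.2 / (72 × 0.7) = 3705.6 / 50.40 ≈ 73.5 mL/min
CrCl ≈ 74 mL/min → bracket 60–79 mL/min.
75% of 250 mg = 187.5 mg → 190 mg

190 mg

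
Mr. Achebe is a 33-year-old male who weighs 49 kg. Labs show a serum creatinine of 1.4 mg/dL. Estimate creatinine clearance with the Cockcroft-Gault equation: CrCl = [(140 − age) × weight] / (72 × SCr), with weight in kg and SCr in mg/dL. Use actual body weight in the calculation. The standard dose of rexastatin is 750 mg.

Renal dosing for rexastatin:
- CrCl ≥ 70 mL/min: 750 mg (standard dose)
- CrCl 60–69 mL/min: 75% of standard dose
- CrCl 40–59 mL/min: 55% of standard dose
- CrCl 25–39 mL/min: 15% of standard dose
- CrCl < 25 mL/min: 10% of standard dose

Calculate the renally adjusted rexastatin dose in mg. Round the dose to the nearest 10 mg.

410 mg

CrCl = (140 − 33) × 49 / (72 × 1.4) = 5243.0 / 100.80 ≈ 52.0 mL/min
CrCl ≈ 52 mL/min → bracket 40–59 mL/min.
55% of 750 mg = 412.5 mg → 410 mg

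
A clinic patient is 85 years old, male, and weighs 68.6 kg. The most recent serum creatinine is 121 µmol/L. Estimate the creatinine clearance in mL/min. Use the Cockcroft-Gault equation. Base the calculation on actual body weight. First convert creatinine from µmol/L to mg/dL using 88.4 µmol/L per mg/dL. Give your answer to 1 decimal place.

SCr = 121 / 88.4 = 1.369 mg/dL
CrCl = (140 − 85) × 68.6 / (72 × 1.369) = 3773.0 / 98.57 ≈ 38.3 mL/min

38.3 mL/min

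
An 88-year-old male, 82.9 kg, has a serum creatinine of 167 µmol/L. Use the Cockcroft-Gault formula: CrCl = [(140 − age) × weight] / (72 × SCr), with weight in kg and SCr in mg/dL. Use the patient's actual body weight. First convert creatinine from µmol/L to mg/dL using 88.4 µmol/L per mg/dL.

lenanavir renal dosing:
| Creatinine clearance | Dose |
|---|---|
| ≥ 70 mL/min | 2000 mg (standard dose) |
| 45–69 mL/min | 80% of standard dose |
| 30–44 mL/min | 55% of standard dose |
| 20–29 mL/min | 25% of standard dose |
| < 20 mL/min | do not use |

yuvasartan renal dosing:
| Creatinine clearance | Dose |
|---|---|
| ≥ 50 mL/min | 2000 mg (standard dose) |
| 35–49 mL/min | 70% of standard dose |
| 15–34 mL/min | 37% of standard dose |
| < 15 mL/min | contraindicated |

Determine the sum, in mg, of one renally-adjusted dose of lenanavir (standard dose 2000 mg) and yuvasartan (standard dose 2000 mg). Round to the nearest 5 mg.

SCr = 167 / 88.4 = 1.889 mg/dL
CrCl = (140 − 88) × 82.9 / (72 × 1.889) = 4310.8 / 136.01 ≈ 31.7 mL/min
CrCl ≈ 32 mL/min.
lenanavir: 30–44 mL/min → 55% of 2000 mg = 1100 mg.
yuvasartan: 15–34 mL/min → 37% of 2000 mg = 740 mg.
Total = 1100 + 740 = 1840 mg.

1840 mg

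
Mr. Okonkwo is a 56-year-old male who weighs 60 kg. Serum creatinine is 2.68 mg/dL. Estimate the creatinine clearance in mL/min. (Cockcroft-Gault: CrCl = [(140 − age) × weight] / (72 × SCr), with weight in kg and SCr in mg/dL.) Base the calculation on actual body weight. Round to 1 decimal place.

CrCl = (140 − 56) × 60 / (72 × 2.68) = 5040.0 / 192.96 ≈ 26.1 mL/min

26.1 mL/min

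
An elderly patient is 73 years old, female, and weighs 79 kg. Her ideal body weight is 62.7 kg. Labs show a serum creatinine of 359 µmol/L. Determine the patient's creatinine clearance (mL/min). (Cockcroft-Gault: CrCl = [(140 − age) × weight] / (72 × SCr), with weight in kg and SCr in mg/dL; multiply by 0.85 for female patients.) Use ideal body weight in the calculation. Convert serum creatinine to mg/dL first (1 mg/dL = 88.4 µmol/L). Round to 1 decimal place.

12.2 mL/min

SCr = 359 / 88.4 = 4.061 mg/dL
CrCl = (140 − 73) × 62.7 / (72 × 4.061) × 0.85 = 4200.9 / 292.39 × 0.85 ≈ 12.2 mL/min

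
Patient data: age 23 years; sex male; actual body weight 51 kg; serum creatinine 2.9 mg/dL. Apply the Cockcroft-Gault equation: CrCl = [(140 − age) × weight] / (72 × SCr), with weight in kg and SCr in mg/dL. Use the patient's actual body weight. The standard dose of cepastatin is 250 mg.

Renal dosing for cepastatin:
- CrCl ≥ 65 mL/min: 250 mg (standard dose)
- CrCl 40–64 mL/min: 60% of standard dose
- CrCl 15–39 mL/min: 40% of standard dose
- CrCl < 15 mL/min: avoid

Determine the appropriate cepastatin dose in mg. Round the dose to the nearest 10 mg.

CrCl = (140 − 23) × 51 / (72 × 2.9) = 5967.0 / 208.80 ≈ 28.6 mL/min
CrCl ≈ 29 mL/min → bracket 15–39 mL/min.
40% of 250 mg = 100 mg

100 mg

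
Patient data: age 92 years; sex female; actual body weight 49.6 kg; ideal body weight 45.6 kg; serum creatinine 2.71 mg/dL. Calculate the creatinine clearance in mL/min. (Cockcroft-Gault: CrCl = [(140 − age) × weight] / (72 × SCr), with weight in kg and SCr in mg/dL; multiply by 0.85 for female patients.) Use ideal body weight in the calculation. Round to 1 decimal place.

9.5 mL/min

CrCl = (140 − 92) × 45.6 / (72 × 2.71) × 0.85 = 2188.8 / 195.12 × 0.85 ≈ 9.5 mL/min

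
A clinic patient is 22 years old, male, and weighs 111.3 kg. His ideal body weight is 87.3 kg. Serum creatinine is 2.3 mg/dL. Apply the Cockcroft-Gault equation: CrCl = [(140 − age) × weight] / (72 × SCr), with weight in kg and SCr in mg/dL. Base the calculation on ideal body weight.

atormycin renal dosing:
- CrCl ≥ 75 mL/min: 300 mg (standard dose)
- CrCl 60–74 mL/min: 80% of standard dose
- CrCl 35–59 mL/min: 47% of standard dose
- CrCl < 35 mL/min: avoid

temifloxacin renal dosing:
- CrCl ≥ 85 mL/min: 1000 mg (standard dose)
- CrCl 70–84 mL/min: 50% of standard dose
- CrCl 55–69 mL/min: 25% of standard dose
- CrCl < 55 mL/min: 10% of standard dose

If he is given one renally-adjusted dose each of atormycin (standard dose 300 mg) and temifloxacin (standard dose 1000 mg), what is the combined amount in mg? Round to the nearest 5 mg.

490 mg

CrCl = (140 − 22) × 87.3 / (72 × 2.3) = 10301.4 / 165.60 ≈ 62.2 mL/min
CrCl ≈ 62 mL/min.
atormycin: 60–74 mL/min → 80% of 300 mg = 240 mg.
temifloxacin: 55–69 mL/min → 25% of 1000 mg = 250 mg.
Total = 240 + 250 = 490 mg.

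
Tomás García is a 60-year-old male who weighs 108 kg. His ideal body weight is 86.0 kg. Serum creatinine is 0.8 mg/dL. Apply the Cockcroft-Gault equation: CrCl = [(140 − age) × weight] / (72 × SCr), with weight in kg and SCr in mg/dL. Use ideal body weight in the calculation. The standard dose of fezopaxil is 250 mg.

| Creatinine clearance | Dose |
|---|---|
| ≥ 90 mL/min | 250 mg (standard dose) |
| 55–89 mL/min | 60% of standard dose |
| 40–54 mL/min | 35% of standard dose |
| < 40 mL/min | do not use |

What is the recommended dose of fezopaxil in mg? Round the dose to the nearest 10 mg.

250 mg

CrCl = (140 − 60) × 86 / (72 × 0.8) = 6880.0 / 57.60 ≈ 119.4 mL/min
CrCl ≈ 119 mL/min → bracket ≥ 90 mL/min.
100% of 250 mg = 250 mg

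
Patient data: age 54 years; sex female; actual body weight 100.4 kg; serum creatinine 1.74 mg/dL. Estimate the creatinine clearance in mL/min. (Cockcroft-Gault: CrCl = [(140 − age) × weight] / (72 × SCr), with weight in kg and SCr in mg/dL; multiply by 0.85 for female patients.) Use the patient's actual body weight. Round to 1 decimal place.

CrCl = (140 − 54) × 100.4 / (72 × 1.74) × 0.85 = 8634.4 / 125.28 × 0.85 ≈ 58.6 mL/min

58.6 mL/min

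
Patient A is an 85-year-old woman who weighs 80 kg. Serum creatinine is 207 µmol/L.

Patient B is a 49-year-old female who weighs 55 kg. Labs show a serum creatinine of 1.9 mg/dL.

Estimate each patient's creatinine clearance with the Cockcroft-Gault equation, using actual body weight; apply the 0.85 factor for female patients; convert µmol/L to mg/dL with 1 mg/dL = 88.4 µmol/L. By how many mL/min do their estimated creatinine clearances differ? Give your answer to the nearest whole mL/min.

Patient A: SCr = 207 / 88.4 = 2.342 mg/dL
Patient A: CrCl = (140 − 85) × 80 / (72 × 2.342) × 0.85 = 4400.0 / 168.62 × 0.85 ≈ 22.2 mL/min
Patient B: CrCl = (140 − 49) × 55 / (72 × 1.9) × 0.85 = 5005.0 / 136.80 × 0.85 ≈ 31.1 mL/min
|22.2 − 31.1| = 8.9 mL/min

9 mL/min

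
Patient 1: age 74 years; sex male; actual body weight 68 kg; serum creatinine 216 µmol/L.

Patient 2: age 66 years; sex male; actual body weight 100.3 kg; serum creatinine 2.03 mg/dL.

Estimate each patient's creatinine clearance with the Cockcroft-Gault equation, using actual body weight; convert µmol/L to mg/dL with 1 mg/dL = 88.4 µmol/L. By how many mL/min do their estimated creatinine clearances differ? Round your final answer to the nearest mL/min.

Patient 1: SCr = 216 / 88.4 = 2.443 mg/dL
Patient 1: CrCl = (140 − 74) × 68 / (72 × 2.443) = 4488.0 / 175.90 ≈ 25.5 mL/min
Patient 2: CrCl = (140 − 66) × 100.3 / (72 × 2.03) = 7422.2 / 146.16 ≈ 50.8 mL/min
|25.5 − 50.8| = 25.3 mL/min

25 mL/min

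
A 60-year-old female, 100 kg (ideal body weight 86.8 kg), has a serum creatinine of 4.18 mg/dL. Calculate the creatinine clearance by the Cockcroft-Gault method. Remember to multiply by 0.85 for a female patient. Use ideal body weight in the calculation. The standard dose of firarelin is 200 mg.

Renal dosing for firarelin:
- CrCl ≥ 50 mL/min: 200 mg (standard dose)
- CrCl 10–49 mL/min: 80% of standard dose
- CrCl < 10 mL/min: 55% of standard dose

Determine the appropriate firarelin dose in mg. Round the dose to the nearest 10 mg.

160 mg

CrCl = (140 − 60) × 86.8 / (72 × 4.18) × 0.85 = 6944.0 / 300.96 × 0.85 ≈ 19.6 mL/min
CrCl ≈ 20 mL/min → bracket 10–49 mL/min.
80% of 200 mg = 160 mg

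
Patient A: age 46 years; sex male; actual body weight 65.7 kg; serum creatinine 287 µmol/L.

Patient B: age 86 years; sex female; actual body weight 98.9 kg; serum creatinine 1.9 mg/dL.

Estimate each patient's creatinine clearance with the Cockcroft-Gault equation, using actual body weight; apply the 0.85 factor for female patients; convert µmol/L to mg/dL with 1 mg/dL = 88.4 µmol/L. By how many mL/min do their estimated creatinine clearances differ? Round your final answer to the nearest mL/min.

Patient A: SCr = 287 / 88.4 = 3.247 mg/dL
Patient A: CrCl = (140 − 46) × 65.7 / (72 × 3.247) = 6175.8 / 233.78 ≈ 26.4 mL/min
Patient B: CrCl = (140 − 86) × 98.9 / (72 × 1.9) × 0.85 = 5340.6 / 136.80 × 0.85 ≈ 33.2 mL/min
|26.4 − 33.2| = 6.8 mL/min

7 mL/min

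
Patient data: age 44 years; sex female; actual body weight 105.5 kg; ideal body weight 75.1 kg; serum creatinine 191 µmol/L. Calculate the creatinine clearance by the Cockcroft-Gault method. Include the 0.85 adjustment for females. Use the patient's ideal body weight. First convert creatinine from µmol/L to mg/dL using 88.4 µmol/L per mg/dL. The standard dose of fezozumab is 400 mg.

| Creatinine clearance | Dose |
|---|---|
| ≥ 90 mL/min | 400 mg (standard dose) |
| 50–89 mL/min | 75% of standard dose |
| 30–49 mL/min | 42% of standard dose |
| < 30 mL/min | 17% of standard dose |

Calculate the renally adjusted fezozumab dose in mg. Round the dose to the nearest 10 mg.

170 mg

SCr = 191 / 88.4 = 2.161 mg/dL
CrCl = (140 − 44) × 75.1 / (72 × 2.161) × 0.85 = 7209.6 / 155.59 × 0.85 ≈ 39.4 mL/min
CrCl ≈ 39 mL/min → bracket 30–49 mL/min.
42% of 400 mg = 168 mg → 170 mg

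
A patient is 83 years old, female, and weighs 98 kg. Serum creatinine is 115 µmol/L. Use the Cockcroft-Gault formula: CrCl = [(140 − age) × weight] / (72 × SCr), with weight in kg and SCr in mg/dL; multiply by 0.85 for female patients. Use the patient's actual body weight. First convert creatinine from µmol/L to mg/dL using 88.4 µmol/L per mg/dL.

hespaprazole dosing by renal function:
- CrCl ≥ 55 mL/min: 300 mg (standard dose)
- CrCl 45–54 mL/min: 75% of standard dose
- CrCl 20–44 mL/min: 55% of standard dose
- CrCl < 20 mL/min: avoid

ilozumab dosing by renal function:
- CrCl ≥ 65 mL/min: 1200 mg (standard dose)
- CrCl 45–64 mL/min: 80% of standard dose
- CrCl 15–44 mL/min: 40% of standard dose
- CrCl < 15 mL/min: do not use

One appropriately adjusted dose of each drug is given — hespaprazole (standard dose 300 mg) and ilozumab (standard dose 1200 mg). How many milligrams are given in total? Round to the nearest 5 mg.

SCr = 115 / 88.4 = 1.301 mg/dL
CrCl = (140 − 83) × 98 / (72 × 1.301) × 0.85 = 5586.0 / 93.67 × 0.85 ≈ 50.7 mL/min
CrCl ≈ 51 mL/min.
hespaprazole: 45–54 mL/min → 75% of 300 mg = 225 mg.
ilozumab: 45–64 mL/min → 80% of 1200 mg = 960 mg.
Total = 225 + 960 = 1185 mg.

1185 mg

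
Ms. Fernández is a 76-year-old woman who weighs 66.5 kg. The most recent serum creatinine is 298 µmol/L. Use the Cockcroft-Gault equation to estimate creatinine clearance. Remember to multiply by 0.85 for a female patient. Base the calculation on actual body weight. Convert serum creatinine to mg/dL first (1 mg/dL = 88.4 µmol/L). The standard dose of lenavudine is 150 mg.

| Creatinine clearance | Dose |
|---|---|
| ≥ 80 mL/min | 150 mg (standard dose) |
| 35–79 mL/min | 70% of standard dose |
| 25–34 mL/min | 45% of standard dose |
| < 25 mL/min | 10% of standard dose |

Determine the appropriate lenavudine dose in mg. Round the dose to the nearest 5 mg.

SCr = 298 / 88.4 = 3.371 mg/dL
CrCl = (140 − 76) × 66.5 / (72 × 3.371) × 0.85 = 4256.0 / 242.71 × 0.85 ≈ 14.9 mL/min
CrCl ≈ 15 mL/min → bracket < 25 mL/min.
10% of 150 mg = 15 mg

15 mg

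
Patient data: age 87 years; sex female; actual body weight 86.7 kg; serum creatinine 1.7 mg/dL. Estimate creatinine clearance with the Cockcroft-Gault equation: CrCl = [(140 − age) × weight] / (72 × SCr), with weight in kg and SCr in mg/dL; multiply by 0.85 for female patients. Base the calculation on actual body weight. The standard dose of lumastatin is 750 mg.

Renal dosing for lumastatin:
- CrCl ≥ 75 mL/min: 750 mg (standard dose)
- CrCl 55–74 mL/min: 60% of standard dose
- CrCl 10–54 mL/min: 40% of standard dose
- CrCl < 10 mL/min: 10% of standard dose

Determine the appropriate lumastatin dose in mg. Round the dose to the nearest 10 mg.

CrCl = (140 − 87) × 86.7 / (72 × 1.7) × 0.85 = 4595.1 / 122.40 × 0.85 ≈ 31.9 mL/min
CrCl ≈ 32 mL/min → bracket 10–54 mL/min.
40% of 750 mg = 300 mg

300 mg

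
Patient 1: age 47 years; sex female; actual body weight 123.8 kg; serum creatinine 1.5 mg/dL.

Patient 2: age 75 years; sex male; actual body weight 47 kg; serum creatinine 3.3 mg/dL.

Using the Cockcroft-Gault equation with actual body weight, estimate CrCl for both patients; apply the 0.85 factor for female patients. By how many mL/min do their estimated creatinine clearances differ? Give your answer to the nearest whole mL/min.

Patient 1: CrCl = (140 − 47) × 123.8 / (72 × 1.5) × 0.85 = 11513.4 / 108.00 × 0.85 ≈ 90.6 mL/min
Patient 2: CrCl = (140 − 75) × 47 / (72 × 3.3) = 3055.0 / 237.60 ≈ 12.9 mL/min
|90.6 − 12.9| = 77.7 mL/min

78 mL/min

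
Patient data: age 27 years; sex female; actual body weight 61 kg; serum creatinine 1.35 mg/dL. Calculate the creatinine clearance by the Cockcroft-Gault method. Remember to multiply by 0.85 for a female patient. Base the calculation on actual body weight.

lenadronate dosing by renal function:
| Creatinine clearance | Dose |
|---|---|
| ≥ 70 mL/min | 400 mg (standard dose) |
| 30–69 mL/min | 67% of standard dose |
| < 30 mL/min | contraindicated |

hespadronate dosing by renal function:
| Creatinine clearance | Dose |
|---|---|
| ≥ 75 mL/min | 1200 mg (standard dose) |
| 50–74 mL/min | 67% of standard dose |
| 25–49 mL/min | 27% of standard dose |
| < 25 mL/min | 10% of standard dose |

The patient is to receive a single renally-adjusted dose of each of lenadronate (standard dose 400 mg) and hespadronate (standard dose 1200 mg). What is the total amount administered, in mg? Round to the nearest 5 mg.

1070 mg

CrCl = (140 − 27) × 61 / (72 × 1.35) × 0.85 = 6893.0 / 97.20 × 0.85 ≈ 60.3 mL/min
CrCl ≈ 60 mL/min.
lenadronate: 30–69 mL/min → 67% of 400 mg = 268 mg.
hespadronate: 50–74 mL/min → 67% of 1200 mg = 804 mg.
Total = 268 + 804 = 1072 mg.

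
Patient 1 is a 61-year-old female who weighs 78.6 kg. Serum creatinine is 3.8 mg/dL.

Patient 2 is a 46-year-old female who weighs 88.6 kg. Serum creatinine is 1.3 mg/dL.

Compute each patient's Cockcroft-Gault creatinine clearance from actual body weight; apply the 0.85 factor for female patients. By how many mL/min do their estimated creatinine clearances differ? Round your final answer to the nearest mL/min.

56 mL/min

Patient 1: CrCl = (140 − 61) × 78.6 / (72 × 3.8) × 0.85 = 6209.4 / 273.60 × 0.85 ≈ 19.3 mL/min
Patient 2: CrCl = (140 − 46) × 88.6 / (72 × 1.3) × 0.85 = 8328.4 / 93.60 × 0.85 ≈ 75.6 mL/min
|19.3 − 75.6| = 56.3 mL/min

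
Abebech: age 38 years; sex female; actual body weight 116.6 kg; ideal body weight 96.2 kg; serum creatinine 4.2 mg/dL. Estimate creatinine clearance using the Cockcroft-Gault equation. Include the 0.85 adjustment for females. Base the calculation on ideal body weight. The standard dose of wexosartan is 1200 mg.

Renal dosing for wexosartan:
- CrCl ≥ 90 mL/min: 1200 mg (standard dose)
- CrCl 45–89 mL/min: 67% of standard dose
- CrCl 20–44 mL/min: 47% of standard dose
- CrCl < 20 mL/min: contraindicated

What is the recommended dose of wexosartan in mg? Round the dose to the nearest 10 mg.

CrCl = (140 − 38) × 96.2 / (72 × 4.2) × 0.85 = 9812.4 / 302.40 × 0.85 ≈ 27.6 mL/min
CrCl ≈ 28 mL/min → bracket 20–44 mL/min.
47% of 1200 mg = 564 mg → 560 mg

560 mg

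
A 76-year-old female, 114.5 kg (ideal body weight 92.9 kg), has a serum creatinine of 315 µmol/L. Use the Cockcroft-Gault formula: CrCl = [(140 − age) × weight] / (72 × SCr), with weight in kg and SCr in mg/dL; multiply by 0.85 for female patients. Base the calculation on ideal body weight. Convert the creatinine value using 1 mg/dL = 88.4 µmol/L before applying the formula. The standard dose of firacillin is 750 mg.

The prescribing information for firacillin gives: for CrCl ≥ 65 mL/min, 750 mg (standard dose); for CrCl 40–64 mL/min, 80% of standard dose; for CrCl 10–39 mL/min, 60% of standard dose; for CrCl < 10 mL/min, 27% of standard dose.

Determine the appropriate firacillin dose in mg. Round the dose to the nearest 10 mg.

450 mg

SCr = 315 / 88.4 = 3.563 mg/dL
CrCl = (140 − 76) × 92.9 / (72 × 3.563) × 0.85 = 5945.6 / 256.54 × 0.85 ≈ 19.7 mL/min
CrCl ≈ 20 mL/min → bracket 10–39 mL/min.
60% of 750 mg = 450 mg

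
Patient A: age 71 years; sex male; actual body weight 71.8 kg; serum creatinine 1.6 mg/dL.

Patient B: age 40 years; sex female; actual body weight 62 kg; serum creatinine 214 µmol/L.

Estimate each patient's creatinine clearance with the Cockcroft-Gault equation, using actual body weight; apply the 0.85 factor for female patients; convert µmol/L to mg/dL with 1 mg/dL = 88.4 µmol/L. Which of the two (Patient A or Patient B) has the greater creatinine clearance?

Patient A: CrCl = (140 − 71) × 71.8 / (72 × 1.6) = 4954.2 / 115.20 ≈ 43.0 mL/min
Patient B: SCr = 214 / 88.4 = 2.421 mg/dL
Patient B: CrCl = (140 − 40) × 62 / (72 × 2.421) × 0.85 = 6200.0 / 174.31 × 0.85 ≈ 30.2 mL/min
43.0 vs 30.2 mL/min → Patient A is higher.

Patient A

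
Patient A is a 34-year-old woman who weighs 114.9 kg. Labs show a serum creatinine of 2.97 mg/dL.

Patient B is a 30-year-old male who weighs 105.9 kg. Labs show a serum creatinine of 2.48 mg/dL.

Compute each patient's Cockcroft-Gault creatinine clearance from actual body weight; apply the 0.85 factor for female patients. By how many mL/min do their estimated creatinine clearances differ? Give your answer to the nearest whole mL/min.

Patient A: CrCl = (140 − 34) × 114.9 / (72 × 2.97) × 0.85 = 12179.4 / 213.84 × 0.85 ≈ 48.4 mL/min
Patient B: CrCl = (140 − 30) × 105.9 / (72 × 2.48) = 11649.0 / 178.56 ≈ 65.2 mL/min
|48.4 − 65.2| = 16.8 mL/min

17 mL/min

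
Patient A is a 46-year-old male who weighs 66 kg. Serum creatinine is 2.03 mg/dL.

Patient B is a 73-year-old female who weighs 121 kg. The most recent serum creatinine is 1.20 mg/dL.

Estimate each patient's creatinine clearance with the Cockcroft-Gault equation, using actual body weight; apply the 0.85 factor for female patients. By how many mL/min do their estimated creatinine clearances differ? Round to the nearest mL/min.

Patient A: CrCl = (140 − 46) × 66 / (72 × 2.03) = 6204.0 / 146.16 ≈ 42.4 mL/min
Patient B: CrCl = (140 − 73) × 121 / (72 × 1.2) × 0.85 = 8107.0 / 86.40 × 0.85 ≈ 79.8 mL/min
|42.4 − 79.8| = 37.4 mL/min

37 mL/min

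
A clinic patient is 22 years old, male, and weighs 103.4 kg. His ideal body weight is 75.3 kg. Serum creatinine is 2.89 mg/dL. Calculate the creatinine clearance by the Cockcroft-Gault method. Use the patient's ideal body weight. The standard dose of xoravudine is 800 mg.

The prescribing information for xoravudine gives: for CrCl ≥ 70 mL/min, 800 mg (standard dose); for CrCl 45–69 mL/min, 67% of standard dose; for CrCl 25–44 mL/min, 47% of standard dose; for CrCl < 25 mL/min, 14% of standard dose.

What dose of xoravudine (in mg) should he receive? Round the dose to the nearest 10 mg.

CrCl = (140 − 22) × 75.3 / (72 × 2.89) = 8885.4 / 208.08 ≈ 42.7 mL/min
CrCl ≈ 43 mL/min → bracket 25–44 mL/min.
47% of 800 mg = 376 mg → 380 mg

380 mg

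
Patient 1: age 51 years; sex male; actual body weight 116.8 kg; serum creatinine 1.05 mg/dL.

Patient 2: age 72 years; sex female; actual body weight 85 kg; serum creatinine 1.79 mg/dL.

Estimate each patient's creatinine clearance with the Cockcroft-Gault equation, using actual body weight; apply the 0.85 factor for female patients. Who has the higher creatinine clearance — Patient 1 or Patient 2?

Patient 1

Patient 1: CrCl = (140 − 51) × 116.8 / (72 × 1.05) = 10395.2 / 75.60 ≈ 137.5 mL/min
Patient 2: CrCl = (140 − 72) × 85 / (72 × 1.79) × 0.85 = 5780.0 / 128.88 × 0.85 ≈ 38.1 mL/min
137.5 vs 38.1 mL/min → Patient 1 is higher.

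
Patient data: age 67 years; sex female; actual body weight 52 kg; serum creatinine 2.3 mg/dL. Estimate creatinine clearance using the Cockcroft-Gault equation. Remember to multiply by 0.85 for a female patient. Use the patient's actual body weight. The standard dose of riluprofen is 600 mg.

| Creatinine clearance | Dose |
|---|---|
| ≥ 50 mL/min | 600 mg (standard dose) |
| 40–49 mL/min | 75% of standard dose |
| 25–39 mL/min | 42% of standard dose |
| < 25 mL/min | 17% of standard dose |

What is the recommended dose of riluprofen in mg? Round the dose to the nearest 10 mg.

CrCl = (140 − 67) × 52 / (72 × 2.3) × 0.85 = 3796.0 / 165.60 × 0.85 ≈ 19.5 mL/min
CrCl ≈ 19 mL/min → bracket < 25 mL/min.
17% of 600 mg = 102 mg → 100 mg

100 mg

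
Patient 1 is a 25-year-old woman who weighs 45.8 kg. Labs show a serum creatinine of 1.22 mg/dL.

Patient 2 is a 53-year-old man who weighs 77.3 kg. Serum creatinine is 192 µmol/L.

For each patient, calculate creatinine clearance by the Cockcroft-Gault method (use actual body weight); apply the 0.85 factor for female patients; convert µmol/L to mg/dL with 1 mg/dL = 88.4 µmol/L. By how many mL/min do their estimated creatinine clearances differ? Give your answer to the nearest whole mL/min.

Patient 1: CrCl = (140 − 25) × 45.8 / (72 × 1.22) × 0.85 = 5267.0 / 87.84 × 0.85 ≈ 51.0 mL/min
Patient 2: SCr = 192 / 88.4 = 2.172 mg/dL
Patient 2: CrCl = (140 − 53) × 77.3 / (72 × 2.172) = 6725.1 / 156.38 ≈ 43.0 mL/min
|51.0 − 43.0| = 8.0 mL/min

8 mL/min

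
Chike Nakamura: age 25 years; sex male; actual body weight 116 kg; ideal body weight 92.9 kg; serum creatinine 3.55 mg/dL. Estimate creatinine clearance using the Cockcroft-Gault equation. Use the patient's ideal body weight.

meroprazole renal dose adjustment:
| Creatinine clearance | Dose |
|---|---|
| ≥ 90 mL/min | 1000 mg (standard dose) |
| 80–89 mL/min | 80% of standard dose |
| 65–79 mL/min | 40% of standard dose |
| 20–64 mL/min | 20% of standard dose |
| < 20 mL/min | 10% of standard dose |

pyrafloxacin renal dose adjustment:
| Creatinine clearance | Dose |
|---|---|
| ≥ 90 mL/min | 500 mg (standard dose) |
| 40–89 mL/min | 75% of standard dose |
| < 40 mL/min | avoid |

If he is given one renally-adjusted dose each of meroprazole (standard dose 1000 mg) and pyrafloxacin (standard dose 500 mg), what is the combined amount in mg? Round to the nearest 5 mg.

575 mg

CrCl = (140 − 25) × 92.9 / (72 × 3.55) = 10683.5 / 255.60 ≈ 41.8 mL/min
CrCl ≈ 42 mL/min.
meroprazole: 20–64 mL/min → 20% of 1000 mg = 200 mg.
pyrafloxacin: 40–89 mL/min → 75% of 500 mg = 375 mg.
Total = 200 + 375 = 575 mg.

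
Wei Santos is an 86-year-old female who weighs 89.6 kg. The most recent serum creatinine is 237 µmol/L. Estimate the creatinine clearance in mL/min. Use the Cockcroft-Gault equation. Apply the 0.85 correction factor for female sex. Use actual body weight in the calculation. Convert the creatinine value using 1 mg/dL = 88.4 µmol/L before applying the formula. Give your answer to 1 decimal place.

SCr = 237 / 88.4 = 2.681 mg/dL
CrCl = (140 − 86) × 89.6 / (72 × 2.681) × 0.85 = 4838.4 / 193.03 × 0.85 ≈ 21.3 mL/min

21.3 mL/min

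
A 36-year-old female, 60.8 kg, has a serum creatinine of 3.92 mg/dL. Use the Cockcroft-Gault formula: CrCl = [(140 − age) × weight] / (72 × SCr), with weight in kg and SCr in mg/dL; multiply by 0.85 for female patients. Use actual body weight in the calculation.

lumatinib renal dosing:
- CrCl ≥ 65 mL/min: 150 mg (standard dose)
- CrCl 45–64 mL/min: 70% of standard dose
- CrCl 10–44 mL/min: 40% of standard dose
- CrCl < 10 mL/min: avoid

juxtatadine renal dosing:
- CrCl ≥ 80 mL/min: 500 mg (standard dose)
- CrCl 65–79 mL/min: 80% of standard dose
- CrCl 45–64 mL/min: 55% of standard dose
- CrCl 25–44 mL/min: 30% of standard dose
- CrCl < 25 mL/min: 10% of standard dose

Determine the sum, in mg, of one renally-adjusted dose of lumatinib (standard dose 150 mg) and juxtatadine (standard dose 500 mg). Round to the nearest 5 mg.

110 mg

CrCl = (140 − 36) × 60.8 / (72 × 3.92) × 0.85 = 6323.2 / 282.24 × 0.85 ≈ 19.0 mL/min
CrCl ≈ 19 mL/min.
lumatinib: 10–44 mL/min → 40% of 150 mg = 60 mg.
juxtatadine: < 25 mL/min → 10% of 500 mg = 50 mg.
Total = 60 + 50 = 110 mg.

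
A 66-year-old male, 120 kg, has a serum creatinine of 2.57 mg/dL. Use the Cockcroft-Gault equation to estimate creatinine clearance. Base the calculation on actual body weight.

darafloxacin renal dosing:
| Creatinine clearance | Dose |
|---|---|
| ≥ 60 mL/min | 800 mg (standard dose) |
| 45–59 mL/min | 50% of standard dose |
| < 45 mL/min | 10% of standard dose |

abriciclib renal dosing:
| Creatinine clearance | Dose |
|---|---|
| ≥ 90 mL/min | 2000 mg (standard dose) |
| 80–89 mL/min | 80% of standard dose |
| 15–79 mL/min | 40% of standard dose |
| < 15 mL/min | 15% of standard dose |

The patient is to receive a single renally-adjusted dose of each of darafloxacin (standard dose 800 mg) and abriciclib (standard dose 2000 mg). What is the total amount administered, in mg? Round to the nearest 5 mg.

CrCl = (140 − 66) × 120 / (72 × 2.57) = 8880.0 / 185.04 ≈ 48.0 mL/min
CrCl ≈ 48 mL/min.
darafloxacin: 45–59 mL/min → 50% of 800 mg = 400 mg.
abriciclib: 15–79 mL/min → 40% of 2000 mg = 800 mg.
Total = 400 + 800 = 1200 mg.

1200 mg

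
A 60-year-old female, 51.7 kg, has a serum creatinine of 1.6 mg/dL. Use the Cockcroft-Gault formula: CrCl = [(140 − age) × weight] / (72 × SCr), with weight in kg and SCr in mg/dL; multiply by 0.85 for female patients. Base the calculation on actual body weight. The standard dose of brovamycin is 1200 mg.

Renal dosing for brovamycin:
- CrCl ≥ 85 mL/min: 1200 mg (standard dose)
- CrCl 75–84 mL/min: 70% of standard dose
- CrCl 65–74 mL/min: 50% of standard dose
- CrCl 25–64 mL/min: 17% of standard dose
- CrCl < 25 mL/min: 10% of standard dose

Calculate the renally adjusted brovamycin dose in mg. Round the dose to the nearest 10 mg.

200 mg

CrCl = (140 − 60) × 51.7 / (72 × 1.6) × 0.85 = 4136.0 / 115.20 × 0.85 ≈ 30.5 mL/min
CrCl ≈ 31 mL/min → bracket 25–64 mL/min.
17% of 1200 mg = 204 mg → 200 mg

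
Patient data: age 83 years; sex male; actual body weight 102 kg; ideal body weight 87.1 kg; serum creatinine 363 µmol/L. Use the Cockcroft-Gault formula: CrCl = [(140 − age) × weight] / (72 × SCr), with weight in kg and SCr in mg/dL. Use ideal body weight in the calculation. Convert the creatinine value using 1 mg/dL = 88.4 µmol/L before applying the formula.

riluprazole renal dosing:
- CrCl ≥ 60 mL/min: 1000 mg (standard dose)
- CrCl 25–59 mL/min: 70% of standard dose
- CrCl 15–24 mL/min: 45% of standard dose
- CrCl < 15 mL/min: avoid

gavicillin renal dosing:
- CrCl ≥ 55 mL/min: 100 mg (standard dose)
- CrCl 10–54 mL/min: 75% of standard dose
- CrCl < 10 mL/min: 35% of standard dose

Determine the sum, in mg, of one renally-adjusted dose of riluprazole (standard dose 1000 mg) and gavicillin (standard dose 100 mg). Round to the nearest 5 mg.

525 mg

SCr = 363 / 88.4 = 4.106 mg/dL
CrCl = (140 − 83) × 87.1 / (72 × 4.106) = 4964.7 / 295.63 ≈ 16.8 mL/min
CrCl ≈ 17 mL/min.
riluprazole: 15–24 mL/min → 45% of 1000 mg = 450 mg.
gavicillin: 10–54 mL/min → 75% of 100 mg = 75 mg.
Total = 450 + 75 = 525 mg.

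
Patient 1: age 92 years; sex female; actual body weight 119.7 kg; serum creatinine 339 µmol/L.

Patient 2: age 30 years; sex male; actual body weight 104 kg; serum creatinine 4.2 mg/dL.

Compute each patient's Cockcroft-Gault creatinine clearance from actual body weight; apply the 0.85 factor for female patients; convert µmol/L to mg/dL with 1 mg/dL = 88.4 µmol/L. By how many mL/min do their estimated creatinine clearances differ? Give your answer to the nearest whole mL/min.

20 mL/min

Patient 1: SCr = 339 / 88.4 = 3.835 mg/dL
Patient 1: CrCl = (140 − 92) × 119.7 / (72 × 3.835) × 0.85 = 5745.6 / 276.12 × 0.85 ≈ 17.7 mL/min
Patient 2: CrCl = (140 − 30) × 104 / (72 × 4.2) = 11440.0 / 302.40 ≈ 37.8 mL/min
|17.7 − 37.8| = 20.1 mL/min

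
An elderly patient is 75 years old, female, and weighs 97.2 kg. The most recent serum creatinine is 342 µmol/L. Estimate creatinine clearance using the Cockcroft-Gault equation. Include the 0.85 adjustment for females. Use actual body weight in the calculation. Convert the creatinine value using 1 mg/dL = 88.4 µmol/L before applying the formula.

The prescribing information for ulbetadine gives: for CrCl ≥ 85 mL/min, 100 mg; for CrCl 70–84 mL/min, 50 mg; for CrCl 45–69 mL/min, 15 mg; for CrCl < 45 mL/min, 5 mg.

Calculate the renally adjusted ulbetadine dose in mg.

5 mg

SCr = 342 / 88.4 = 3.869 mg/dL
CrCl = (140 − 75) × 97.2 / (72 × 3.869) × 0.85 = 6318.0 / 278.57 × 0.85 ≈ 19.3 mL/min
CrCl ≈ 19 mL/min → bracket < 45 mL/min.
Dose for this bracket: 5 mg.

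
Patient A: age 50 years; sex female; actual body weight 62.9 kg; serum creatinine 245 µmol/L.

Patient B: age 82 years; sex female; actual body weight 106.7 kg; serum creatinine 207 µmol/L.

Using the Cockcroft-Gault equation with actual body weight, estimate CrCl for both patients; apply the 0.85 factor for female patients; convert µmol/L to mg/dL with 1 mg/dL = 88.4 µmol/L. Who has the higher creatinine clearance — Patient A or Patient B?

Patient A: SCr = 245 / 88.4 = 2.771 mg/dL
Patient A: CrCl = (140 − 50) × 62.9 / (72 × 2.771) × 0.85 = 5661.0 / 199.51 × 0.85 ≈ 24.1 mL/min
Patient B: SCr = 207 / 88.4 = 2.342 mg/dL
Patient B: CrCl = (140 − 82) × 106.7 / (72 × 2.342) × 0.85 = 6188.6 / 168.62 × 0.85 ≈ 31.2 mL/min
24.1 vs 31.2 mL/min → Patient B is higher.

Patient B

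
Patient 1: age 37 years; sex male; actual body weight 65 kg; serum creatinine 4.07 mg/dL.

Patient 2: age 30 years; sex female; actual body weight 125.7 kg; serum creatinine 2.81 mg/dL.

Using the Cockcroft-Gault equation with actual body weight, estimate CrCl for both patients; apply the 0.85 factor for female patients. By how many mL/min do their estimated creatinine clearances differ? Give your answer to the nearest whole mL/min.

Patient 1: CrCl = (140 − 37) × 65 / (72 × 4.07) = 6695.0 / 293.04 ≈ 22.8 mL/min
Patient 2: CrCl = (140 − 30) × 125.7 / (72 × 2.81) × 0.85 = 13827.0 / 202.32 × 0.85 ≈ 58.1 mL/min
|22.8 − 58.1| = 35.3 mL/min

35 mL/min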